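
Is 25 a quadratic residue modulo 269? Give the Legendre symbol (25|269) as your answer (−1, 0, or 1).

Reciprocity: 25 ≡ 1 and 269 ≡ 1 (mod 4), so (25/269) = +(269/25).
Reduce top mod 25: now compute (19/25).
Reciprocity: 19 ≡ 3 and 25 ≡ 1 (mod 4), so (19/25) = +(25/19).
Reduce top mod 19: now compute (6/19).
Pull out 2: since 19 ≡ 3 (mod 8), (2/19) = -1.
Reciprocity: 3 ≡ 3 and 19 ≡ 3 (mod 4), so (3/19) = −(19/3).
Reduce top mod 3: now compute (1/3).
Reached (1/3) = 1. Collecting the sign flips along the way, the symbol is +1.

1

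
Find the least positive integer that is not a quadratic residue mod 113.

3

(2/113) = +1, so 2 is a residue.
(3/113) = −1, so 3 is the smallest positive non-residue mod 113.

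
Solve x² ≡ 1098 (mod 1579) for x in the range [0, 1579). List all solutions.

Since 1579 ≡ 3 (mod 4), a square root of 1098 is 1098^((1579+1)/4) = 1098^395 mod 1579.
Repeated squaring: 1098^2≡827, 1098^4≡222, 1098^8≡335, 1098^16≡116, 1098^32≡824, 1098^64≡6, 1098^128≡36, 1098^256≡1296 (mod 1579).
1098^395 = 1098^(256+128+8+2+1) ≡ 1080 (mod 1579).
Check: 1080² = 1166400 ≡ 1098 (mod 1579). The two roots are 499 and 1080.

499, 1080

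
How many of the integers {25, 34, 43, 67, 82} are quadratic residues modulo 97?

2

(25/97) = +1 → QR.
(34/97) = -1 → non-residue.
(43/97) = +1 → QR.
(67/97) = -1 → non-residue.
(82/97) = -1 → non-residue.
Total quadratic residues among the 5: 2.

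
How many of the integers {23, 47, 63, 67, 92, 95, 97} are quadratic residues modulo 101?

(23/101) = +1 → QR.
(47/101) = +1 → QR.
(63/101) = -1 → non-residue.
(67/101) = -1 → non-residue.
(92/101) = +1 → QR.
(95/101) = +1 → QR.
(97/101) = +1 → QR.
Total quadratic residues among the 7: 5.

5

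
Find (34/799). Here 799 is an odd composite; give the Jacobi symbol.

0

Pull out 2: since 799 ≡ 7 (mod 8), (2/799) = +1.
Reciprocity: 17 ≡ 1 and 799 ≡ 3 (mod 4), so (17/799) = +(799/17).
Reduce top mod 17: now compute (0/17).
Top reduces to 0: gcd > 1, so the symbol is 0.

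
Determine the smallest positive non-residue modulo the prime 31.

(2/31) = +1, so 2 is a residue.
(3/31) = −1, so 3 is the smallest positive non-residue mod 31.

3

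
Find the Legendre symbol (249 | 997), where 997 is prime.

1

Reciprocity: 249 ≡ 1 and 997 ≡ 1 (mod 4), so (249/997) = +(997/249).
Reduce top mod 249: now compute (1/249).
Reached (1/249) = 1. Collecting the sign flips along the way, the symbol is +1.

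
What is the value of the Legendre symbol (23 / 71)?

Euler's criterion: (23/71) ≡ 23^35 (mod 71).
23^2 ≡ 32 (mod 71)
23^4 ≡ 30 (mod 71)
23^8 ≡ 48 (mod 71)
23^16 ≡ 32 (mod 71)
23^32 ≡ 30 (mod 71)
23^35 = 23^(32+2+1) ≡ 70 (mod 71).
Result is 70 ≡ −1, so (23/71) = −1.

-1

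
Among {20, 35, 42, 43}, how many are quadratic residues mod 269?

(20/269) = +1 → QR.
(35/269) = -1 → non-residue.
(42/269) = -1 → non-residue.
(43/269) = +1 → QR.
Total quadratic residues among the 4: 2.

2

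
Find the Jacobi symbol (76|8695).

1

Pull out 2^2: since 8695 ≡ 7 (mod 8), (2/8695) = +1, so (2/8695)^2 = +1.
Reciprocity: 19 ≡ 3 and 8695 ≡ 3 (mod 4), so (19/8695) = −(8695/19).
Reduce top mod 19: now compute (12/19).
Pull out 2^2: since 19 ≡ 3 (mod 8), (2/19) = -1, so (2/19)^2 = +1.
Reciprocity: 3 ≡ 3 and 19 ≡ 3 (mod 4), so (3/19) = −(19/3).
Reduce top mod 3: now compute (1/3).
Reached (1/3) = 1. Collecting the sign flips along the way, the symbol is +1.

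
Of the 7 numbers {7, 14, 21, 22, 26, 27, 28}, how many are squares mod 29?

(7/29) = +1 → QR.
(14/29) = -1 → non-residue.
(21/29) = -1 → non-residue.
(22/29) = +1 → QR.
(26/29) = -1 → non-residue.
(27/29) = -1 → non-residue.
(28/29) = +1 → QR.
Total quadratic residues among the 7: 3.

3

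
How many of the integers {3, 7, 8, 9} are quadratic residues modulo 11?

(3/11) = +1 → QR.
(7/11) = -1 → non-residue.
(8/11) = -1 → non-residue.
(9/11) = +1 → QR.
Total quadratic residues among the 4: 2.

2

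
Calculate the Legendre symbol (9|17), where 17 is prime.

1

Reciprocity: 9 ≡ 1 and 17 ≡ 1 (mod 4), so (9/17) = +(17/9).
Reduce top mod 9: now compute (8/9).
Pull out 2^3: since 9 ≡ 1 (mod 8), (2/9) = +1, so (2/9)^3 = +1.
Reached (1/9) = 1. Collecting the sign flips along the way, the symbol is +1.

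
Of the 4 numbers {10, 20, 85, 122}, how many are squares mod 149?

2

(10/149) = -1 → non-residue.
(20/149) = +1 → QR.
(85/149) = +1 → QR.
(122/149) = -1 → non-residue.
Total quadratic residues among the 4: 2.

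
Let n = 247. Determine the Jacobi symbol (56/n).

Pull out 2^3: since 247 ≡ 7 (mod 8), (2/247) = +1, so (2/247)^3 = +1.
Reciprocity: 7 ≡ 3 and 247 ≡ 3 (mod 4), so (7/247) = −(247/7).
Reduce top mod 7: now compute (2/7).
Pull out 2: since 7 ≡ 7 (mod 8), (2/7) = +1.
Reached (1/7) = 1. Collecting the sign flips along the way, the symbol is -1.

-1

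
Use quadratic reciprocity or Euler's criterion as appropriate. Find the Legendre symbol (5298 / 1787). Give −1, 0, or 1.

First reduce: 5298 ≡ 1724 (mod 1787).
Pull out 2^2: since 1787 ≡ 3 (mod 8), (2/1787) = -1, so (2/1787)^2 = +1.
Reciprocity: 431 ≡ 3 and 1787 ≡ 3 (mod 4), so (431/1787) = −(1787/431).
Reduce top mod 431: now compute (63/431).
Reciprocity: 63 ≡ 3 and 431 ≡ 3 (mod 4), so (63/431) = −(431/63).
Reduce top mod 63: now compute (53/63).
Reciprocity: 53 ≡ 1 and 63 ≡ 3 (mod 4), so (53/63) = +(63/53).
Reduce top mod 53: now compute (10/53).
Pull out 2: since 53 ≡ 5 (mod 8), (2/53) = -1.
Reciprocity: 5 ≡ 1 and 53 ≡ 1 (mod 4), so (5/53) = +(53/5).
Reduce top mod 5: now compute (3/5).
Reciprocity: 3 ≡ 3 and 5 ≡ 1 (mod 4), so (3/5) = +(5/3).
Reduce top mod 3: now compute (2/3).
Pull out 2: since 3 ≡ 3 (mod 8), (2/3) = -1.
Reached (1/3) = 1. Collecting the sign flips along the way, the symbol is +1.

1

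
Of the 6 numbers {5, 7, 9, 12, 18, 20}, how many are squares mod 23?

(5/23) = -1 → non-residue.
(7/23) = -1 → non-residue.
(9/23) = +1 → QR.
(12/23) = +1 → QR.
(18/23) = +1 → QR.
(20/23) = -1 → non-residue.
Total quadratic residues among the 6: 3.

3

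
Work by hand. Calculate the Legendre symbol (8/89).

Pull out 2^3: since 89 ≡ 1 (mod 8), (2/89) = +1, so (2/89)^3 = +1.
Reached (1/89) = 1. Collecting the sign flips along the way, the symbol is +1.

1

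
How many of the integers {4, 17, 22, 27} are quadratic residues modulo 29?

2

(4/29) = +1 → QR.
(17/29) = -1 → non-residue.
(22/29) = +1 → QR.
(27/29) = -1 → non-residue.
Total quadratic residues among the 4: 2.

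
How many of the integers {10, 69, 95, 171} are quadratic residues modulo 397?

(10/397) = +1 → QR.
(69/397) = +1 → QR.
(95/397) = -1 → non-residue.
(171/397) = +1 → QR.
Total quadratic residues among the 4: 3.

3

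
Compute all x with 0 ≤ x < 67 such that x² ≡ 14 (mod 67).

9, 58

Since 67 ≡ 3 (mod 4), a square root of 14 is 14^((67+1)/4) = 14^17 mod 67.
Repeated squaring: 14^2≡62, 14^4≡25, 14^8≡22, 14^16≡15 (mod 67).
14^17 = 14^(16+1) ≡ 9 (mod 67).
Check: 9² = 81 ≡ 14 (mod 67). The two roots are 9 and 58.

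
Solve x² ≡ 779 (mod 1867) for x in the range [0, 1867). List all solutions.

Since 1867 ≡ 3 (mod 4), a square root of 779 is 779^((1867+1)/4) = 779^467 mod 1867.
Repeated squaring: 779^2≡66, 779^4≡622, 779^8≡415, 779^16≡461, 779^32≡1550, 779^64≡1538, 779^128≡1822, 779^256≡158 (mod 1867).
779^467 = 779^(256+128+64+16+2+1) ≡ 146 (mod 1867).
Check: 146² = 21316 ≡ 779 (mod 1867). The two roots are 146 and 1721.

146, 1721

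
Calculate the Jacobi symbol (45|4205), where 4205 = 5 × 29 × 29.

Reciprocity: 45 ≡ 1 and 4205 ≡ 1 (mod 4), so (45/4205) = +(4205/45).
Reduce top mod 45: now compute (20/45).
Pull out 2^2: since 45 ≡ 5 (mod 8), (2/45) = -1, so (2/45)^2 = +1.
Reciprocity: 5 ≡ 1 and 45 ≡ 1 (mod 4), so (5/45) = +(45/5).
Reduce top mod 5: now compute (0/5).
Top reduces to 0: gcd > 1, so the symbol is 0.

0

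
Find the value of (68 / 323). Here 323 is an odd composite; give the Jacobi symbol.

0

Pull out 2^2: since 323 ≡ 3 (mod 8), (2/323) = -1, so (2/323)^2 = +1.
Reciprocity: 17 ≡ 1 and 323 ≡ 3 (mod 4), so (17/323) = +(323/17).
Reduce top mod 17: now compute (0/17).
Top reduces to 0: gcd > 1, so the symbol is 0.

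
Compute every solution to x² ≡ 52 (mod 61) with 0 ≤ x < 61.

28, 33

61 ≡ 1 (mod 4), so we find a root by search.
Trying successive values, 28² = 784 ≡ 52 (mod 61). The other root is 61 − 28 = 33.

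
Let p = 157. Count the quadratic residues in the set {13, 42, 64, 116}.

3

(13/157) = +1 → QR.
(42/157) = +1 → QR.
(64/157) = +1 → QR.
(116/157) = -1 → non-residue.
Total quadratic residues among the 4: 3.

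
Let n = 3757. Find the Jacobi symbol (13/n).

0

Reciprocity: 13 ≡ 1 and 3757 ≡ 1 (mod 4), so (13/3757) = +(3757/13).
Reduce top mod 13: now compute (0/13).
Top reduces to 0: gcd > 1, so the symbol is 0.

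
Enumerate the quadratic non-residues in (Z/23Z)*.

5,7,10,11,14,15,17,19,20,21,22

Square k = 1,…,11 (k and 23−k give the same square):
1²=1, 2²=4, 3²=9, 4²=16, 5²≡2, 6²≡13, 7²≡3, 8²≡18, 9²≡12, 10²≡8, 11²≡6 (mod 23).
The residues are {1, 2, 3, 4, 6, 8, 9, 12, 13, 16, 18}; the non-residues are the remaining 11 nonzero classes.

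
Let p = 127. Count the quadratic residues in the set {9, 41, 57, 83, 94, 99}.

(9/127) = +1 → QR.
(41/127) = +1 → QR.
(57/127) = -1 → non-residue.
(83/127) = -1 → non-residue.
(94/127) = +1 → QR.
(99/127) = +1 → QR.
Total quadratic residues among the 6: 4.

4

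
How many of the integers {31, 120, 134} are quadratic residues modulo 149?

2

(31/149) = +1 → QR.
(120/149) = +1 → QR.
(134/149) = -1 → non-residue.
Total quadratic residues among the 3: 2.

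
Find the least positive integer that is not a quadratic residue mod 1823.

(2/1823) = +1, so 2 is a residue.
(3/1823) = +1, so 3 is a residue.
(4/1823) = +1, so 4 is a residue.
(5/1823) = −1, so 5 is the smallest positive non-residue mod 1823.

5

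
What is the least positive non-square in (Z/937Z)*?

5

(2/937) = +1, so 2 is a residue.
(3/937) = +1, so 3 is a residue.
(4/937) = +1, so 4 is a residue.
(5/937) = −1, so 5 is the smallest positive non-residue mod 937.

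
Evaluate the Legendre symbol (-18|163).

First reduce: -18 ≡ 145 (mod 163).
Reciprocity: 145 ≡ 1 and 163 ≡ 3 (mod 4), so (145/163) = +(163/145).
Reduce top mod 145: now compute (18/145).
Pull out 2: since 145 ≡ 1 (mod 8), (2/145) = +1.
Reciprocity: 9 ≡ 1 and 145 ≡ 1 (mod 4), so (9/145) = +(145/9).
Reduce top mod 9: now compute (1/9).
Reached (1/9) = 1. Collecting the sign flips along the way, the symbol is +1.

1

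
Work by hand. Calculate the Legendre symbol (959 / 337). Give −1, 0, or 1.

1

First reduce: 959 ≡ 285 (mod 337).
Reciprocity: 285 ≡ 1 and 337 ≡ 1 (mod 4), so (285/337) = +(337/285).
Reduce top mod 285: now compute (52/285).
Pull out 2^2: since 285 ≡ 5 (mod 8), (2/285) = -1, so (2/285)^2 = +1.
Reciprocity: 13 ≡ 1 and 285 ≡ 1 (mod 4), so (13/285) = +(285/13).
Reduce top mod 13: now compute (12/13).
Pull out 2^2: since 13 ≡ 5 (mod 8), (2/13) = -1, so (2/13)^2 = +1.
Reciprocity: 3 ≡ 3 and 13 ≡ 1 (mod 4), so (3/13) = +(13/3).
Reduce top mod 3: now compute (1/3).
Reached (1/3) = 1. Collecting the sign flips along the way, the symbol is +1.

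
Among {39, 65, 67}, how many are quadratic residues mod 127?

0

(39/127) = -1 → non-residue.
(65/127) = -1 → non-residue.
(67/127) = -1 → non-residue.
Total quadratic residues among the 3: 0.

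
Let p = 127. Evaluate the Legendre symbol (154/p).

-1

Euler's criterion: (154/127) ≡ 27^63 (mod 127).
27^2 ≡ 94 (mod 127)
27^4 ≡ 73 (mod 127)
27^8 ≡ 122 (mod 127)
27^16 ≡ 25 (mod 127)
27^32 ≡ 117 (mod 127)
27^63 = 27^(32+16+8+4+2+1) ≡ 126 (mod 127).
Result is 126 ≡ −1, so (154/127) = −1.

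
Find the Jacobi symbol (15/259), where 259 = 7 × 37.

-1

Reciprocity: 15 ≡ 3 and 259 ≡ 3 (mod 4), so (15/259) = −(259/15).
Reduce top mod 15: now compute (4/15).
Pull out 2^2: since 15 ≡ 7 (mod 8), (2/15) = +1, so (2/15)^2 = +1.
Reached (1/15) = 1. Collecting the sign flips along the way, the symbol is -1.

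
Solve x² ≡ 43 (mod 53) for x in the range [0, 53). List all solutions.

53 ≡ 1 (mod 4), so we find a root by search.
Trying successive values, 19² = 361 ≡ 43 (mod 53). The other root is 53 − 19 = 34.

19, 34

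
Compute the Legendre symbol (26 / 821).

Euler's criterion: (26/821) ≡ 26^410 (mod 821).
26^2 ≡ 676 (mod 821)
26^4 ≡ 500 (mod 821)
26^8 ≡ 416 (mod 821)
26^16 ≡ 646 (mod 821)
26^32 ≡ 248 (mod 821)
26^64 ≡ 750 (mod 821)
26^128 ≡ 115 (mod 821)
26^256 ≡ 89 (mod 821)
26^410 = 26^(256+128+16+8+2) ≡ 1 (mod 821).
Result is 1, so (26/821) = 1.

1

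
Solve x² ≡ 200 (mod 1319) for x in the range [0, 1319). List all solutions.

Since 1319 ≡ 3 (mod 4), a square root of 200 is 200^((1319+1)/4) = 200^330 mod 1319.
Repeated squaring: 200^2≡430, 200^4≡240, 200^8≡883, 200^16≡160, 200^32≡539, 200^64≡341, 200^128≡209, 200^256≡154 (mod 1319).
200^330 = 200^(256+64+8+2) ≡ 1245 (mod 1319).
Check: 1245² = 1550025 ≡ 200 (mod 1319). The two roots are 74 and 1245.

74, 1245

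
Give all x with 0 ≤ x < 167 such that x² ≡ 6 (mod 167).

29, 138

Since 167 ≡ 3 (mod 4), a square root of 6 is 6^((167+1)/4) = 6^42 mod 167.
Repeated squaring: 6^2≡36, 6^4≡127, 6^8≡97, 6^16≡57, 6^32≡76 (mod 167).
6^42 = 6^(32+8+2) ≡ 29 (mod 167).
Check: 29² = 841 ≡ 6 (mod 167). The two roots are 29 and 138.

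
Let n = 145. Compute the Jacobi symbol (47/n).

Reciprocity: 47 ≡ 3 and 145 ≡ 1 (mod 4), so (47/145) = +(145/47).
Reduce top mod 47: now compute (4/47).
Pull out 2^2: since 47 ≡ 7 (mod 8), (2/47) = +1, so (2/47)^2 = +1.
Reached (1/47) = 1. Collecting the sign flips along the way, the symbol is +1.

1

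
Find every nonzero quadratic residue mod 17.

Square k = 1,…,8 (k and 17−k give the same square):
1²=1, 2²=4, 3²=9, 4²=16, 5²≡8, 6²≡2, 7²≡15, 8²≡13 (mod 17).
So the quadratic residues mod 17 are {1, 2, 4, 8, 9, 13, 15, 16}.

1, 2, 4, 8, 9, 13, 15, 16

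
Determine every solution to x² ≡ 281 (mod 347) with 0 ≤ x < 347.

Since 347 ≡ 3 (mod 4), a square root of 281 is 281^((347+1)/4) = 281^87 mod 347.
Repeated squaring: 281^2≡192, 281^4≡82, 281^8≡131, 281^16≡158, 281^32≡327, 281^64≡53 (mod 347).
281^87 = 281^(64+16+4+2+1) ≡ 119 (mod 347).
Check: 119² = 14161 ≡ 281 (mod 347). The two roots are 119 and 228.

119, 228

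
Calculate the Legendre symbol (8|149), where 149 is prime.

Pull out 2^3: since 149 ≡ 5 (mod 8), (2/149) = -1, so (2/149)^3 = -1.
Reached (1/149) = 1. Collecting the sign flips along the way, the symbol is -1.

-1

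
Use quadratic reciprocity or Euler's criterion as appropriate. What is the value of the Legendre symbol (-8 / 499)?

First reduce: -8 ≡ 491 (mod 499).
Reciprocity: 491 ≡ 3 and 499 ≡ 3 (mod 4), so (491/499) = −(499/491).
Reduce top mod 491: now compute (8/491).
Pull out 2^3: since 491 ≡ 3 (mod 8), (2/491) = -1, so (2/491)^3 = -1.
Reached (1/491) = 1. Collecting the sign flips along the way, the symbol is +1.

1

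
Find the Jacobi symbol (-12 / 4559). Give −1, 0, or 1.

First reduce: -12 ≡ 4547 (mod 4559).
Reciprocity: 4547 ≡ 3 and 4559 ≡ 3 (mod 4), so (4547/4559) = −(4559/4547).
Reduce top mod 4547: now compute (12/4547).
Pull out 2^2: since 4547 ≡ 3 (mod 8), (2/4547) = -1, so (2/4547)^2 = +1.
Reciprocity: 3 ≡ 3 and 4547 ≡ 3 (mod 4), so (3/4547) = −(4547/3).
Reduce top mod 3: now compute (2/3).
Pull out 2: since 3 ≡ 3 (mod 8), (2/3) = -1.
Reached (1/3) = 1. Collecting the sign flips along the way, the symbol is -1.

-1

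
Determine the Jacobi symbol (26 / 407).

1

Pull out 2: since 407 ≡ 7 (mod 8), (2/407) = +1.
Reciprocity: 13 ≡ 1 and 407 ≡ 3 (mod 4), so (13/407) = +(407/13).
Reduce top mod 13: now compute (4/13).
Pull out 2^2: since 13 ≡ 5 (mod 8), (2/13) = -1, so (2/13)^2 = +1.
Reached (1/13) = 1. Collecting the sign flips along the way, the symbol is +1.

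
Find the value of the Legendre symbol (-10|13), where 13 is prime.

1

First reduce: -10 ≡ 3 (mod 13).
Reciprocity: 3 ≡ 3 and 13 ≡ 1 (mod 4), so (3/13) = +(13/3).
Reduce top mod 3: now compute (1/3).
Reached (1/3) = 1. Collecting the sign flips along the way, the symbol is +1.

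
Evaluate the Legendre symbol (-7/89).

-1

First reduce: -7 ≡ 82 (mod 89).
Pull out 2: since 89 ≡ 1 (mod 8), (2/89) = +1.
Reciprocity: 41 ≡ 1 and 89 ≡ 1 (mod 4), so (41/89) = +(89/41).
Reduce top mod 41: now compute (7/41).
Reciprocity: 7 ≡ 3 and 41 ≡ 1 (mod 4), so (7/41) = +(41/7).
Reduce top mod 7: now compute (6/7).
Pull out 2: since 7 ≡ 7 (mod 8), (2/7) = +1.
Reciprocity: 3 ≡ 3 and 7 ≡ 3 (mod 4), so (3/7) = −(7/3).
Reduce top mod 3: now compute (1/3).
Reached (1/3) = 1. Collecting the sign flips along the way, the symbol is -1.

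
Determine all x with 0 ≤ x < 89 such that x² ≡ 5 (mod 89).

19, 70

89 ≡ 1 (mod 4), so we find a root by search.
Trying successive values, 19² = 361 ≡ 5 (mod 89). The other root is 89 − 19 = 70.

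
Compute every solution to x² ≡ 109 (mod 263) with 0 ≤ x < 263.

114, 149

Since 263 ≡ 3 (mod 4), a square root of 109 is 109^((263+1)/4) = 109^66 mod 263.
Repeated squaring: 109^2≡46, 109^4≡12, 109^8≡144, 109^16≡222, 109^32≡103, 109^64≡89 (mod 263).
109^66 = 109^(64+2) ≡ 149 (mod 263).
Check: 149² = 22201 ≡ 109 (mod 263). The two roots are 114 and 149.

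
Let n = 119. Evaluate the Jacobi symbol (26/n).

Pull out 2: since 119 ≡ 7 (mod 8), (2/119) = +1.
Reciprocity: 13 ≡ 1 and 119 ≡ 3 (mod 4), so (13/119) = +(119/13).
Reduce top mod 13: now compute (2/13).
Pull out 2: since 13 ≡ 5 (mod 8), (2/13) = -1.
Reached (1/13) = 1. Collecting the sign flips along the way, the symbol is -1.

-1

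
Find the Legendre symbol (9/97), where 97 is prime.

1

Reciprocity: 9 ≡ 1 and 97 ≡ 1 (mod 4), so (9/97) = +(97/9).
Reduce top mod 9: now compute (7/9).
Reciprocity: 7 ≡ 3 and 9 ≡ 1 (mod 4), so (7/9) = +(9/7).
Reduce top mod 7: now compute (2/7).
Pull out 2: since 7 ≡ 7 (mod 8), (2/7) = +1.
Reached (1/7) = 1. Collecting the sign flips along the way, the symbol is +1.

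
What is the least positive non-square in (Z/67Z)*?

(2/67) = −1, so 2 is the smallest positive non-residue mod 67.

2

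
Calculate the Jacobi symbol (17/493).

Reciprocity: 17 ≡ 1 and 493 ≡ 1 (mod 4), so (17/493) = +(493/17).
Reduce top mod 17: now compute (0/17).
Top reduces to 0: gcd > 1, so the symbol is 0.

0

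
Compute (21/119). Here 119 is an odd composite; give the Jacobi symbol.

0

Reciprocity: 21 ≡ 1 and 119 ≡ 3 (mod 4), so (21/119) = +(119/21).
Reduce top mod 21: now compute (14/21).
Pull out 2: since 21 ≡ 5 (mod 8), (2/21) = -1.
Reciprocity: 7 ≡ 3 and 21 ≡ 1 (mod 4), so (7/21) = +(21/7).
Reduce top mod 7: now compute (0/7).
Top reduces to 0: gcd > 1, so the symbol is 0.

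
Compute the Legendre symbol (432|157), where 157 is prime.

First reduce: 432 ≡ 118 (mod 157).
Pull out 2: since 157 ≡ 5 (mod 8), (2/157) = -1.
Reciprocity: 59 ≡ 3 and 157 ≡ 1 (mod 4), so (59/157) = +(157/59).
Reduce top mod 59: now compute (39/59).
Reciprocity: 39 ≡ 3 and 59 ≡ 3 (mod 4), so (39/59) = −(59/39).
Reduce top mod 39: now compute (20/39).
Pull out 2^2: since 39 ≡ 7 (mod 8), (2/39) = +1, so (2/39)^2 = +1.
Reciprocity: 5 ≡ 1 and 39 ≡ 3 (mod 4), so (5/39) = +(39/5).
Reduce top mod 5: now compute (4/5).
Pull out 2^2: since 5 ≡ 5 (mod 8), (2/5) = -1, so (2/5)^2 = +1.
Reached (1/5) = 1. Collecting the sign flips along the way, the symbol is +1.

1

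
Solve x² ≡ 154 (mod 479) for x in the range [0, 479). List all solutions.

208, 271

Since 479 ≡ 3 (mod 4), a square root of 154 is 154^((479+1)/4) = 154^120 mod 479.
Repeated squaring: 154^2≡245, 154^4≡150, 154^8≡466, 154^16≡169, 154^32≡300, 154^64≡427 (mod 479).
154^120 = 154^(64+32+16+8) ≡ 271 (mod 479).
Check: 271² = 73441 ≡ 154 (mod 479). The two roots are 208 and 271.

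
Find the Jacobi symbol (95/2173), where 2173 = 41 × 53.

-1

Reciprocity: 95 ≡ 3 and 2173 ≡ 1 (mod 4), so (95/2173) = +(2173/95).
Reduce top mod 95: now compute (83/95).
Reciprocity: 83 ≡ 3 and 95 ≡ 3 (mod 4), so (83/95) = −(95/83).
Reduce top mod 83: now compute (12/83).
Pull out 2^2: since 83 ≡ 3 (mod 8), (2/83) = -1, so (2/83)^2 = +1.
Reciprocity: 3 ≡ 3 and 83 ≡ 3 (mod 4), so (3/83) = −(83/3).
Reduce top mod 3: now compute (2/3).
Pull out 2: since 3 ≡ 3 (mod 8), (2/3) = -1.
Reached (1/3) = 1. Collecting the sign flips along the way, the symbol is -1.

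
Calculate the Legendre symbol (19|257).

Reciprocity: 19 ≡ 3 and 257 ≡ 1 (mod 4), so (19/257) = +(257/19).
Reduce top mod 19: now compute (10/19).
Pull out 2: since 19 ≡ 3 (mod 8), (2/19) = -1.
Reciprocity: 5 ≡ 1 and 19 ≡ 3 (mod 4), so (5/19) = +(19/5).
Reduce top mod 5: now compute (4/5).
Pull out 2^2: since 5 ≡ 5 (mod 8), (2/5) = -1, so (2/5)^2 = +1.
Reached (1/5) = 1. Collecting the sign flips along the way, the symbol is -1.

-1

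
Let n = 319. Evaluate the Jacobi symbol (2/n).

1

Pull out 2: since 319 ≡ 7 (mod 8), (2/319) = +1.
Reached (1/319) = 1. Collecting the sign flips along the way, the symbol is +1.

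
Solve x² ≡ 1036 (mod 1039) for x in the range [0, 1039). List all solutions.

281, 758

Since 1039 ≡ 3 (mod 4), a square root of 1036 is 1036^((1039+1)/4) = 1036^260 mod 1039.
Repeated squaring: 1036^2≡9, 1036^4≡81, 1036^8≡327, 1036^16≡951, 1036^32≡471, 1036^64≡534, 1036^128≡470, 1036^256≡632 (mod 1039).
1036^260 = 1036^(256+4) ≡ 281 (mod 1039).
Check: 281² = 78961 ≡ 1036 (mod 1039). The two roots are 281 and 758.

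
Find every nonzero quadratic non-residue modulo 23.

Square k = 1,…,11 (k and 23−k give the same square):
1²=1, 2²=4, 3²=9, 4²=16, 5²≡2, 6²≡13, 7²≡3, 8²≡18, 9²≡12, 10²≡8, 11²≡6 (mod 23).
The residues are {1, 2, 3, 4, 6, 8, 9, 12, 13, 16, 18}; the non-residues are the remaining 11 nonzero classes.

5,7,10,11,14,15,17,19,20,21,22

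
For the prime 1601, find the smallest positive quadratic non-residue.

(2/1601) = +1, so 2 is a residue.
(3/1601) = −1, so 3 is the smallest positive non-residue mod 1601.

3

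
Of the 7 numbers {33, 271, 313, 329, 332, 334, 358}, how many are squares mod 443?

2

(33/443) = -1 → non-residue.
(271/443) = +1 → QR.
(313/443) = -1 → non-residue.
(329/443) = -1 → non-residue.
(332/443) = -1 → non-residue.
(334/443) = -1 → non-residue.
(358/443) = +1 → QR.
Total quadratic residues among the 7: 2.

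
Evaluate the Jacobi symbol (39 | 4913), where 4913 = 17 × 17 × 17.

Reciprocity: 39 ≡ 3 and 4913 ≡ 1 (mod 4), so (39/4913) = +(4913/39).
Reduce top mod 39: now compute (38/39).
Pull out 2: since 39 ≡ 7 (mod 8), (2/39) = +1.
Reciprocity: 19 ≡ 3 and 39 ≡ 3 (mod 4), so (19/39) = −(39/19).
Reduce top mod 19: now compute (1/19).
Reached (1/19) = 1. Collecting the sign flips along the way, the symbol is -1.

-1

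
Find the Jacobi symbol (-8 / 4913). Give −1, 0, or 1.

First reduce: -8 ≡ 4905 (mod 4913).
Reciprocity: 4905 ≡ 1 and 4913 ≡ 1 (mod 4), so (4905/4913) = +(4913/4905).
Reduce top mod 4905: now compute (8/4905).
Pull out 2^3: since 4905 ≡ 1 (mod 8), (2/4905) = +1, so (2/4905)^3 = +1.
Reached (1/4905) = 1. Collecting the sign flips along the way, the symbol is +1.

1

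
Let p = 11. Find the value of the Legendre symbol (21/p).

-1

Euler's criterion: (21/11) ≡ 10^5 (mod 11).
10^2 ≡ 1 (mod 11)
10^4 ≡ 1 (mod 11)
10^5 = 10^(4+1) ≡ 10 (mod 11).
Result is 10 ≡ −1, so (21/11) = −1.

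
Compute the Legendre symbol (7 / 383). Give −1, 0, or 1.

Reciprocity: 7 ≡ 3 and 383 ≡ 3 (mod 4), so (7/383) = −(383/7).
Reduce top mod 7: now compute (5/7).
Reciprocity: 5 ≡ 1 and 7 ≡ 3 (mod 4), so (5/7) = +(7/5).
Reduce top mod 5: now compute (2/5).
Pull out 2: since 5 ≡ 5 (mod 8), (2/5) = -1.
Reached (1/5) = 1. Collecting the sign flips along the way, the symbol is +1.

1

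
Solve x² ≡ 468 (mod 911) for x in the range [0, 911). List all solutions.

440, 471

Since 911 ≡ 3 (mod 4), a square root of 468 is 468^((911+1)/4) = 468^228 mod 911.
Repeated squaring: 468^2≡384, 468^4≡785, 468^8≡389, 468^16≡95, 468^32≡826, 468^64≡848, 468^128≡325 (mod 911).
468^228 = 468^(128+64+32+4) ≡ 471 (mod 911).
Check: 471² = 221841 ≡ 468 (mod 911). The two roots are 440 and 471.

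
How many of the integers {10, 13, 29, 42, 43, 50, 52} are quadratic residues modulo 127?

4

(10/127) = -1 → non-residue.
(13/127) = +1 → QR.
(29/127) = -1 → non-residue.
(42/127) = +1 → QR.
(43/127) = -1 → non-residue.
(50/127) = +1 → QR.
(52/127) = +1 → QR.
Total quadratic residues among the 7: 4.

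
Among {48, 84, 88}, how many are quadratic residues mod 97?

2

(48/97) = +1 → QR.
(84/97) = -1 → non-residue.
(88/97) = +1 → QR.
Total quadratic residues among the 3: 2.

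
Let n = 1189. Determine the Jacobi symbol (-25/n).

First reduce: -25 ≡ 1164 (mod 1189).
Pull out 2^2: since 1189 ≡ 5 (mod 8), (2/1189) = -1, so (2/1189)^2 = +1.
Reciprocity: 291 ≡ 3 and 1189 ≡ 1 (mod 4), so (291/1189) = +(1189/291).
Reduce top mod 291: now compute (25/291).
Reciprocity: 25 ≡ 1 and 291 ≡ 3 (mod 4), so (25/291) = +(291/25).
Reduce top mod 25: now compute (16/25).
Pull out 2^4: since 25 ≡ 1 (mod 8), (2/25) = +1, so (2/25)^4 = +1.
Reached (1/25) = 1. Collecting the sign flips along the way, the symbol is +1.

1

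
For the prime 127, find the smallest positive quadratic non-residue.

3

(2/127) = +1, so 2 is a residue.
(3/127) = −1, so 3 is the smallest positive non-residue mod 127.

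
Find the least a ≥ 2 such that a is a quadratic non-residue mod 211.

2

(2/211) = −1, so 2 is the smallest positive non-residue mod 211.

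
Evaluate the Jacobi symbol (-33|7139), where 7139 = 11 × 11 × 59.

First reduce: -33 ≡ 7106 (mod 7139).
Pull out 2: since 7139 ≡ 3 (mod 8), (2/7139) = -1.
Reciprocity: 3553 ≡ 1 and 7139 ≡ 3 (mod 4), so (3553/7139) = +(7139/3553).
Reduce top mod 3553: now compute (33/3553).
Reciprocity: 33 ≡ 1 and 3553 ≡ 1 (mod 4), so (33/3553) = +(3553/33).
Reduce top mod 33: now compute (22/33).
Pull out 2: since 33 ≡ 1 (mod 8), (2/33) = +1.
Reciprocity: 11 ≡ 3 and 33 ≡ 1 (mod 4), so (11/33) = +(33/11).
Reduce top mod 11: now compute (0/11).
Top reduces to 0: gcd > 1, so the symbol is 0.

0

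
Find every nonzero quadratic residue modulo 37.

Square k = 1,…,18 (k and 37−k give the same square):
1²=1, 2²=4, 3²=9, 4²=16, 5²=25, 6²=36, 7²≡12, 8²≡27, 9²≡7, 10²≡26, 11²≡10, 12²≡33, 13²≡21, 14²≡11, 15²≡3, 16²≡34, 17²≡30, 18²≡28 (mod 37).
So the quadratic residues mod 37 are {1, 3, 4, 7, 9, 10, 11, 12, 16, 21, 25, 26, 27, 28, 30, 33, 34, 36}.

1,3,4,7,9,10,11,12,16,21,25,26,27,28,30,33,34,36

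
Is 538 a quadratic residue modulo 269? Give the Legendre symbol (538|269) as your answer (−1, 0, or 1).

0

First reduce: 538 ≡ 0 (mod 269).
Top reduces to 0: gcd > 1, so the symbol is 0.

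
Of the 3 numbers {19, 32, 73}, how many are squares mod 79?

(19/79) = +1 → QR.
(32/79) = +1 → QR.
(73/79) = +1 → QR.
Total quadratic residues among the 3: 3.

3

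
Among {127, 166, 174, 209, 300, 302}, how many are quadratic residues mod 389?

4

(127/389) = +1 → QR.
(166/389) = +1 → QR.
(174/389) = -1 → non-residue.
(209/389) = +1 → QR.
(300/389) = -1 → non-residue.
(302/389) = +1 → QR.
Total quadratic residues among the 6: 4.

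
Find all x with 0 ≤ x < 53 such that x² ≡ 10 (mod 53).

53 ≡ 1 (mod 4), so we find a root by search.
Trying successive values, 13² = 169 ≡ 10 (mod 53). The other root is 53 − 13 = 40.

13, 40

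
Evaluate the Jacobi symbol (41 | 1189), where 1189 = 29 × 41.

Reciprocity: 41 ≡ 1 and 1189 ≡ 1 (mod 4), so (41/1189) = +(1189/41).
Reduce top mod 41: now compute (0/41).
Top reduces to 0: gcd > 1, so the symbol is 0.

0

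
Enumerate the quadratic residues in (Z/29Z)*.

1 4 5 6 7 9 13 16 20 22 23 24 25 28

Square k = 1,…,14 (k and 29−k give the same square):
1²=1, 2²=4, 3²=9, 4²=16, 5²=25, 6²≡7, 7²≡20, 8²≡6, 9²≡23, 10²≡13, 11²≡5, 12²≡28, 13²≡24, 14²≡22 (mod 29).
So the quadratic residues mod 29 are {1, 4, 5, 6, 7, 9, 13, 16, 20, 22, 23, 24, 25, 28}.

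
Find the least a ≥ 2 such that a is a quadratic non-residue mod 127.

3

(2/127) = +1, so 2 is a residue.
(3/127) = −1, so 3 is the smallest positive non-residue mod 127.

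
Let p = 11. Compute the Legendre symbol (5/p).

Euler's criterion: (5/11) ≡ 5^5 (mod 11).
5^2 ≡ 3 (mod 11)
5^4 ≡ 9 (mod 11)
5^5 = 5^(4+1) ≡ 1 (mod 11).
Result is 1, so (5/11) = 1.

1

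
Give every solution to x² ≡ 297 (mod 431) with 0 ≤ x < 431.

Since 431 ≡ 3 (mod 4), a square root of 297 is 297^((431+1)/4) = 297^108 mod 431.
Repeated squaring: 297^2≡285, 297^4≡197, 297^8≡19, 297^16≡361, 297^32≡159, 297^64≡283 (mod 431).
297^108 = 297^(64+32+8+4) ≡ 177 (mod 431).
Check: 177² = 31329 ≡ 297 (mod 431). The two roots are 177 and 254.

177, 254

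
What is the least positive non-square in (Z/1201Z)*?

(2/1201) = +1, so 2 is a residue.
(3/1201) = +1, so 3 is a residue.
(4/1201) = +1, so 4 is a residue.
(5/1201) = +1, so 5 is a residue.
(6/1201) = +1, so 6 is a residue.
(7/1201) = +1, so 7 is a residue.
(8/1201) = +1, so 8 is a residue.
(9/1201) = +1, so 9 is a residue.
(10/1201) = +1, so 10 is a residue.
(11/1201) = −1, so 11 is the smallest positive non-residue mod 1201.

11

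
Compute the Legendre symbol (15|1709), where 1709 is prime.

Reciprocity: 15 ≡ 3 and 1709 ≡ 1 (mod 4), so (15/1709) = +(1709/15).
Reduce top mod 15: now compute (14/15).
Pull out 2: since 15 ≡ 7 (mod 8), (2/15) = +1.
Reciprocity: 7 ≡ 3 and 15 ≡ 3 (mod 4), so (7/15) = −(15/7).
Reduce top mod 7: now compute (1/7).
Reached (1/7) = 1. Collecting the sign flips along the way, the symbol is -1.

-1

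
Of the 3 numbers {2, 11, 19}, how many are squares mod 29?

0

(2/29) = -1 → non-residue.
(11/29) = -1 → non-residue.
(19/29) = -1 → non-residue.
Total quadratic residues among the 3: 0.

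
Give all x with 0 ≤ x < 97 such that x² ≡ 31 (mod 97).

15, 82

97 ≡ 1 (mod 4), so we find a root by search.
Trying successive values, 15² = 225 ≡ 31 (mod 97). The other root is 97 − 15 = 82.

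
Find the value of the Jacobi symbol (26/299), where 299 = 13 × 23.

Pull out 2: since 299 ≡ 3 (mod 8), (2/299) = -1.
Reciprocity: 13 ≡ 1 and 299 ≡ 3 (mod 4), so (13/299) = +(299/13).
Reduce top mod 13: now compute (0/13).
Top reduces to 0: gcd > 1, so the symbol is 0.

0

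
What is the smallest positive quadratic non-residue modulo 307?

2

(2/307) = −1, so 2 is the smallest positive non-residue mod 307.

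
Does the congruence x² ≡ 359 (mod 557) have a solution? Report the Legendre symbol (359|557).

Euler's criterion: (359/557) ≡ 359^278 (mod 557).
359^2 ≡ 214 (mod 557)
359^4 ≡ 122 (mod 557)
359^8 ≡ 402 (mod 557)
359^16 ≡ 74 (mod 557)
359^32 ≡ 463 (mod 557)
359^64 ≡ 481 (mod 557)
359^128 ≡ 206 (mod 557)
359^256 ≡ 104 (mod 557)
359^278 = 359^(256+16+4+2) ≡ 1 (mod 557).
Result is 1, so (359/557) = 1.

1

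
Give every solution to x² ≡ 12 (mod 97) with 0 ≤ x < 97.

20, 77

97 ≡ 1 (mod 4), so we find a root by search.
Trying successive values, 20² = 400 ≡ 12 (mod 97). The other root is 97 − 20 = 77.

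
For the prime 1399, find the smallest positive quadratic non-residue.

(2/1399) = +1, so 2 is a residue.
(3/1399) = −1, so 3 is the smallest positive non-residue mod 1399.

3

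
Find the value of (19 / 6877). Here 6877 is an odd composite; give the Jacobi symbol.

-1

Reciprocity: 19 ≡ 3 and 6877 ≡ 1 (mod 4), so (19/6877) = +(6877/19).
Reduce top mod 19: now compute (18/19).
Pull out 2: since 19 ≡ 3 (mod 8), (2/19) = -1.
Reciprocity: 9 ≡ 1 and 19 ≡ 3 (mod 4), so (9/19) = +(19/9).
Reduce top mod 9: now compute (1/9).
Reached (1/9) = 1. Collecting the sign flips along the way, the symbol is -1.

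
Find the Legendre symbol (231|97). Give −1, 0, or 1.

First reduce: 231 ≡ 37 (mod 97).
Reciprocity: 37 ≡ 1 and 97 ≡ 1 (mod 4), so (37/97) = +(97/37).
Reduce top mod 37: now compute (23/37).
Reciprocity: 23 ≡ 3 and 37 ≡ 1 (mod 4), so (23/37) = +(37/23).
Reduce top mod 23: now compute (14/23).
Pull out 2: since 23 ≡ 7 (mod 8), (2/23) = +1.
Reciprocity: 7 ≡ 3 and 23 ≡ 3 (mod 4), so (7/23) = −(23/7).
Reduce top mod 7: now compute (2/7).
Pull out 2: since 7 ≡ 7 (mod 8), (2/7) = +1.
Reached (1/7) = 1. Collecting the sign flips along the way, the symbol is -1.

-1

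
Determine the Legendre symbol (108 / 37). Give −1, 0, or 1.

1

First reduce: 108 ≡ 34 (mod 37).
Pull out 2: since 37 ≡ 5 (mod 8), (2/37) = -1.
Reciprocity: 17 ≡ 1 and 37 ≡ 1 (mod 4), so (17/37) = +(37/17).
Reduce top mod 17: now compute (3/17).
Reciprocity: 3 ≡ 3 and 17 ≡ 1 (mod 4), so (3/17) = +(17/3).
Reduce top mod 3: now compute (2/3).
Pull out 2: since 3 ≡ 3 (mod 8), (2/3) = -1.
Reached (1/3) = 1. Collecting the sign flips along the way, the symbol is +1.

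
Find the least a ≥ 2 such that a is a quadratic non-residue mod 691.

2

(2/691) = −1, so 2 is the smallest positive non-residue mod 691.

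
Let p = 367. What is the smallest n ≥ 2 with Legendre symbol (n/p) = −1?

3

(2/367) = +1, so 2 is a residue.
(3/367) = −1, so 3 is the smallest positive non-residue mod 367.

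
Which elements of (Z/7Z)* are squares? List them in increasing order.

Square k = 1,…,3 (k and 7−k give the same square):
1²=1, 2²=4, 3²≡2 (mod 7).
So the quadratic residues mod 7 are {1, 2, 4}.

1,2,4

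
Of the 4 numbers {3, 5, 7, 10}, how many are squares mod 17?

0

(3/17) = -1 → non-residue.
(5/17) = -1 → non-residue.
(7/17) = -1 → non-residue.
(10/17) = -1 → non-residue.
Total quadratic residues among the 4: 0.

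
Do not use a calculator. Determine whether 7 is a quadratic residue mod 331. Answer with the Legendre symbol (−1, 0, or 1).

-1

Euler's criterion: (7/331) ≡ 7^165 (mod 331).
7^2 ≡ 49 (mod 331)
7^4 ≡ 84 (mod 331)
7^8 ≡ 105 (mod 331)
7^16 ≡ 102 (mod 331)
7^32 ≡ 143 (mod 331)
7^64 ≡ 258 (mod 331)
7^128 ≡ 33 (mod 331)
7^165 = 7^(128+32+4+1) ≡ 330 (mod 331).
Result is 330 ≡ −1, so (7/331) = −1.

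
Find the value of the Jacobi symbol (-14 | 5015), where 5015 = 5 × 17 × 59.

First reduce: -14 ≡ 5001 (mod 5015).
Reciprocity: 5001 ≡ 1 and 5015 ≡ 3 (mod 4), so (5001/5015) = +(5015/5001).
Reduce top mod 5001: now compute (14/5001).
Pull out 2: since 5001 ≡ 1 (mod 8), (2/5001) = +1.
Reciprocity: 7 ≡ 3 and 5001 ≡ 1 (mod 4), so (7/5001) = +(5001/7).
Reduce top mod 7: now compute (3/7).
Reciprocity: 3 ≡ 3 and 7 ≡ 3 (mod 4), so (3/7) = −(7/3).
Reduce top mod 3: now compute (1/3).
Reached (1/3) = 1. Collecting the sign flips along the way, the symbol is -1.

-1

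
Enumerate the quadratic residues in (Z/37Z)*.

1 3 4 7 9 10 11 12 16 21 25 26 27 28 30 33 34 36

Square k = 1,…,18 (k and 37−k give the same square):
1²=1, 2²=4, 3²=9, 4²=16, 5²=25, 6²=36, 7²≡12, 8²≡27, 9²≡7, 10²≡26, 11²≡10, 12²≡33, 13²≡21, 14²≡11, 15²≡3, 16²≡34, 17²≡30, 18²≡28 (mod 37).
So the quadratic residues mod 37 are {1, 3, 4, 7, 9, 10, 11, 12, 16, 21, 25, 26, 27, 28, 30, 33, 34, 36}.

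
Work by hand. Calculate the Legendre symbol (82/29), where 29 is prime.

1

Euler's criterion: (82/29) ≡ 24^14 (mod 29).
24^2 ≡ 25 (mod 29)
24^4 ≡ 16 (mod 29)
24^8 ≡ 24 (mod 29)
24^14 = 24^(8+4+2) ≡ 1 (mod 29).
Result is 1, so (82/29) = 1.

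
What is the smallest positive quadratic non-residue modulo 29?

2

(2/29) = −1, so 2 is the smallest positive non-residue mod 29.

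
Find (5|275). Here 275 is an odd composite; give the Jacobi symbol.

Reciprocity: 5 ≡ 1 and 275 ≡ 3 (mod 4), so (5/275) = +(275/5).
Reduce top mod 5: now compute (0/5).
Top reduces to 0: gcd > 1, so the symbol is 0.

0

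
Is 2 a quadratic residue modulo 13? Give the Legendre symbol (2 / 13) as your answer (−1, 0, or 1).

Pull out 2: since 13 ≡ 5 (mod 8), (2/13) = -1.
Reached (1/13) = 1. Collecting the sign flips along the way, the symbol is -1.

-1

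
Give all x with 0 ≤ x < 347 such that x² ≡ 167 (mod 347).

Since 347 ≡ 3 (mod 4), a square root of 167 is 167^((347+1)/4) = 167^87 mod 347.
Repeated squaring: 167^2≡129, 167^4≡332, 167^8≡225, 167^16≡310, 167^32≡328, 167^64≡14 (mod 347).
167^87 = 167^(64+16+4+2+1) ≡ 127 (mod 347).
Check: 127² = 16129 ≡ 167 (mod 347). The two roots are 127 and 220.

127, 220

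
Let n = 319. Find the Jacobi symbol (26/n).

-1

Pull out 2: since 319 ≡ 7 (mod 8), (2/319) = +1.
Reciprocity: 13 ≡ 1 and 319 ≡ 3 (mod 4), so (13/319) = +(319/13).
Reduce top mod 13: now compute (7/13).
Reciprocity: 7 ≡ 3 and 13 ≡ 1 (mod 4), so (7/13) = +(13/7).
Reduce top mod 7: now compute (6/7).
Pull out 2: since 7 ≡ 7 (mod 8), (2/7) = +1.
Reciprocity: 3 ≡ 3 and 7 ≡ 3 (mod 4), so (3/7) = −(7/3).
Reduce top mod 3: now compute (1/3).
Reached (1/3) = 1. Collecting the sign flips along the way, the symbol is -1.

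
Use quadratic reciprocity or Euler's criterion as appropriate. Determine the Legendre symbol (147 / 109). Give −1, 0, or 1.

1

Euler's criterion: (147/109) ≡ 38^54 (mod 109).
38^2 ≡ 27 (mod 109)
38^4 ≡ 75 (mod 109)
38^8 ≡ 66 (mod 109)
38^16 ≡ 105 (mod 109)
38^32 ≡ 16 (mod 109)
38^54 = 38^(32+16+4+2) ≡ 1 (mod 109).
Result is 1, so (147/109) = 1.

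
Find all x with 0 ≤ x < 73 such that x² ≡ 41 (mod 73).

73 ≡ 1 (mod 4), so we find a root by search.
Trying successive values, 25² = 625 ≡ 41 (mod 73). The other root is 73 − 25 = 48.

25, 48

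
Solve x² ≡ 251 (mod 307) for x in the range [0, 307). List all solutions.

Since 307 ≡ 3 (mod 4), a square root of 251 is 251^((307+1)/4) = 251^77 mod 307.
Repeated squaring: 251^2≡66, 251^4≡58, 251^8≡294, 251^16≡169, 251^32≡10, 251^64≡100 (mod 307).
251^77 = 251^(64+8+4+1) ≡ 229 (mod 307).
Check: 229² = 52441 ≡ 251 (mod 307). The two roots are 78 and 229.

78, 229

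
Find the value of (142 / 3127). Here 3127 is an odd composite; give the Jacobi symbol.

-1

Pull out 2: since 3127 ≡ 7 (mod 8), (2/3127) = +1.
Reciprocity: 71 ≡ 3 and 3127 ≡ 3 (mod 4), so (71/3127) = −(3127/71).
Reduce top mod 71: now compute (3/71).
Reciprocity: 3 ≡ 3 and 71 ≡ 3 (mod 4), so (3/71) = −(71/3).
Reduce top mod 3: now compute (2/3).
Pull out 2: since 3 ≡ 3 (mod 8), (2/3) = -1.
Reached (1/3) = 1. Collecting the sign flips along the way, the symbol is -1.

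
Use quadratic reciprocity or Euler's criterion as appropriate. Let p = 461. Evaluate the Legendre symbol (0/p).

Top reduces to 0: gcd > 1, so the symbol is 0.

0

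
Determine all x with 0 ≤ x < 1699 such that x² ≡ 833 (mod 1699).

509, 1190

Since 1699 ≡ 3 (mod 4), a square root of 833 is 833^((1699+1)/4) = 833^425 mod 1699.
Repeated squaring: 833^2≡697, 833^4≡1594, 833^8≡831, 833^16≡767, 833^32≡435, 833^64≡636, 833^128≡134, 833^256≡966 (mod 1699).
833^425 = 833^(256+128+32+8+1) ≡ 509 (mod 1699).
Check: 509² = 259081 ≡ 833 (mod 1699). The two roots are 509 and 1190.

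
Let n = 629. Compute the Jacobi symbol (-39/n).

First reduce: -39 ≡ 590 (mod 629).
Pull out 2: since 629 ≡ 5 (mod 8), (2/629) = -1.
Reciprocity: 295 ≡ 3 and 629 ≡ 1 (mod 4), so (295/629) = +(629/295).
Reduce top mod 295: now compute (39/295).
Reciprocity: 39 ≡ 3 and 295 ≡ 3 (mod 4), so (39/295) = −(295/39).
Reduce top mod 39: now compute (22/39).
Pull out 2: since 39 ≡ 7 (mod 8), (2/39) = +1.
Reciprocity: 11 ≡ 3 and 39 ≡ 3 (mod 4), so (11/39) = −(39/11).
Reduce top mod 11: now compute (6/11).
Pull out 2: since 11 ≡ 3 (mod 8), (2/11) = -1.
Reciprocity: 3 ≡ 3 and 11 ≡ 3 (mod 4), so (3/11) = −(11/3).
Reduce top mod 3: now compute (2/3).
Pull out 2: since 3 ≡ 3 (mod 8), (2/3) = -1.
Reached (1/3) = 1. Collecting the sign flips along the way, the symbol is +1.

1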